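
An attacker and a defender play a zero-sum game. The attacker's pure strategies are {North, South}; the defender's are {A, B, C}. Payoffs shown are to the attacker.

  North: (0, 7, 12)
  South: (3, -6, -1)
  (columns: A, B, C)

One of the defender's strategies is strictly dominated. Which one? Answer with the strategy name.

C

B holds the attacker's payoff strictly below C in every row: 7 < 12, -6 < -1.
So C is strictly dominated for the defender.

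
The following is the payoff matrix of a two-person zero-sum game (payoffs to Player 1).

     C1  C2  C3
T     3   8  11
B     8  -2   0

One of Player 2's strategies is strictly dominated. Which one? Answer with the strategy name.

C2 holds Player 1's payoff strictly below C3 in every row: 8 < 11, -2 < 0.
So C3 is strictly dominated for Player 2.

C3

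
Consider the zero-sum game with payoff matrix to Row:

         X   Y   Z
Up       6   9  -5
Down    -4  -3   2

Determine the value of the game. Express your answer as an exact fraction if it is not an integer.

-8/17

Row minima: Up → -5, Down → -4; maximin = -4.
Column maxima: X → 6, Y → 9, Z → 2; minimax = 2.
-4 ≠ 2, so there is no saddle point; optimal play is mixed.
Y is strictly dominated by X (it gives Row strictly more in every row), so Column never plays it.
On the remaining 2×2 (Up, Down vs X, Z):
Let Row play Up with probability p. Expected payoff against X: 6p + (-4)(1−p) = 10p − 4; against Z: (-5)p + 2(1−p) = −7p + 2.
Setting these equal: 10p − 4 = −7p + 2 ⇒ 17p = 6 ⇒ p = 6/17, and the value is (10)·(6/17) − 4 = -8/17.
For Column: with q = P(X), equating Up's and Down's payoffs gives 11q − 5 = −6q + 2 ⇒ q = 7/17.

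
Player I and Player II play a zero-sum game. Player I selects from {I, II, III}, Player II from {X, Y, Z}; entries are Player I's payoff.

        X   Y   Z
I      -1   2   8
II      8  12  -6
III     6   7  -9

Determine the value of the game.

58/23

Row minima: I → -1, II → -6, III → -9; maximin = -1.
Column maxima: X → 8, Y → 12, Z → 8; minimax = 8.
-1 ≠ 8, so there is no saddle point; optimal play is mixed.
III is strictly dominated by II, so Player I never plays it.
Y is strictly dominated by X (it gives Player I strictly more in every row), so Player II never plays it.
On the remaining 2×2 (I, II vs X, Z):
Let Player I play I with probability p. Expected payoff against X: (-1)p + 8(1−p) = −9p + 8; against Z: 8p + (-6)(1−p) = 14p − 6.
Setting these equal: −9p + 8 = 14p − 6 ⇒ −23p = -14 ⇒ p = 14/23, and the value is (-9)·(14/23) + 8 = 58/23.
For Player II: with q = P(X), equating I's and II's payoffs gives −9q + 8 = 14q − 6 ⇒ q = 14/23.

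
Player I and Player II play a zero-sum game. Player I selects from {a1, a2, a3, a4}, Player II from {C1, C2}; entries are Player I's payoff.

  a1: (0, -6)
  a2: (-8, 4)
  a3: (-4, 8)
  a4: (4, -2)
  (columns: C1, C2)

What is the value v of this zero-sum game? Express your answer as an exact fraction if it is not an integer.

4/3

Row minima: a1 → -6, a2 → -8, a3 → -4, a4 → -2; maximin = -2.
Column maxima: C1 → 4, C2 → 8; minimax = 4.
-2 ≠ 4, so there is no saddle point; optimal play is mixed.
a1 is strictly dominated by a4, so Player I never plays it.
a2 is strictly dominated by a3, so Player I never plays it.
On the remaining 2×2 (a3, a4 vs C1, C2):
Let Player I play a3 with probability p. Expected payoff against C1: (-4)p + 4(1−p) = −8p + 4; against C2: 8p + (-2)(1−p) = 10p − 2.
Setting these equal: −8p + 4 = 10p − 2 ⇒ −18p = -6 ⇒ p = 1/3, and the value is (-8)·(1/3) + 4 = 4/3.
For Player II: with q = P(C1), equating a3's and a4's payoffs gives −12q + 8 = 6q − 2 ⇒ q = 5/9.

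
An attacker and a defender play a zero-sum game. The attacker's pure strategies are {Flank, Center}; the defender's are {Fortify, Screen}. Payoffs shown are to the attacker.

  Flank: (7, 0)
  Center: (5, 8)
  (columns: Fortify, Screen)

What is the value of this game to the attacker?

28/5

Row minima: Flank → 0, Center → 5; maximin = 5.
Column maxima: Fortify → 7, Screen → 8; minimax = 7.
5 ≠ 7, so there is no saddle point; optimal play is mixed.
Let the attacker play Flank with probability p. Expected payoff against Fortify: 7p + 5(1−p) = 2p + 5; against Screen: 0p + 8(1−p) = −8p + 8.
Setting these equal: 2p + 5 = −8p + 8 ⇒ 10p = 3 ⇒ p = 3/10, and the value is (2)·(3/10) + 5 = 28/5.
For the defender: with q = P(Fortify), equating Flank's and Center's payoffs gives 7q = −3q + 8 ⇒ q = 4/5.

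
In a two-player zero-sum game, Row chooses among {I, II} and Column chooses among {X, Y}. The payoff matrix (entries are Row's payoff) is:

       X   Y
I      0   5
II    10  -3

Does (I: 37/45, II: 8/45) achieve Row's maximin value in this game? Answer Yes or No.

No

Against X this mix gives (37/45)·0 + (8/45)·10 = 16/9.
Against Y this mix gives (37/45)·5 + (8/45)·(-3) = 161/45.
Column will play X, holding Row to 16/9. Shifting weight toward the row that does better against X would raise this floor (the equalizing mix achieves 25/9 against both X and Y), so the proposed strategy is not optimal.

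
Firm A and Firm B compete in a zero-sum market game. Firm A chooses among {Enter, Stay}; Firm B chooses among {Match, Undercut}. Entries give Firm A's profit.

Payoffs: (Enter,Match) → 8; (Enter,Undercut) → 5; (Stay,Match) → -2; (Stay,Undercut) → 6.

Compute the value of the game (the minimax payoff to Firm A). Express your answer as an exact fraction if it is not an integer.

58/11

Row minima: Enter → 5, Stay → -2; maximin = 5.
Column maxima: Match → 8, Undercut → 6; minimax = 6.
5 ≠ 6, so there is no saddle point; optimal play is mixed.
Let Firm A play Enter with probability p. Expected payoff against Match: 8p + (-2)(1−p) = 10p − 2; against Undercut: 5p + 6(1−p) = −p + 6.
Setting these equal: 10p − 2 = −p + 6 ⇒ 11p = 8 ⇒ p = 8/11, and the value is (10)·(8/11) − 2 = 58/11.
For Firm B: with q = P(Match), equating Enter's and Stay's payoffs gives 3q + 5 = −8q + 6 ⇒ q = 1/11.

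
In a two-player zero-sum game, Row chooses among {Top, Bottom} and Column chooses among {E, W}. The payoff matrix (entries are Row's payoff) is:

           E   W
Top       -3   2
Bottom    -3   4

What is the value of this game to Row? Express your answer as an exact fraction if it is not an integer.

-3

Row minima: Top → -3, Bottom → -3; maximin = -3.
Column maxima: E → -3, W → 4; minimax = -3.
Since maximin = minimax = -3, there is a saddle point and the value is -3.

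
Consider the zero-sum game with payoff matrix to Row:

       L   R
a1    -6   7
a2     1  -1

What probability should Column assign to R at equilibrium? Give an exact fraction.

7/15

Row minima: a1 → -6, a2 → -1; maximin = -1.
Column maxima: L → 1, R → 7; minimax = 1.
-1 ≠ 1, so there is no saddle point; optimal play is mixed.
Let Row play a1 with probability p. Expected payoff against L: (-6)p + 1(1−p) = −7p + 1; against R: 7p + (-1)(1−p) = 8p − 1.
Setting these equal: −7p + 1 = 8p − 1 ⇒ −15p = -2 ⇒ p = 2/15, and the value is (-7)·(2/15) + 1 = 1/15.
For Column: with q = P(L), equating a1's and a2's payoffs gives −13q + 7 = 2q − 1 ⇒ q = 8/15.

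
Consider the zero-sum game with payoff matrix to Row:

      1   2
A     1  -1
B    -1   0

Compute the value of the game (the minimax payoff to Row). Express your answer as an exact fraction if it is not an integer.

Row minima: A → -1, B → -1; maximin = -1.
Column maxima: 1 → 1, 2 → 0; minimax = 0.
-1 ≠ 0, so there is no saddle point; optimal play is mixed.
Let Row play A with probability p. Expected payoff against 1: 1p + (-1)(1−p) = 2p − 1; against 2: (-1)p + 0(1−p) = −p.
Setting these equal: 2p − 1 = −p ⇒ 3p = 1 ⇒ p = 1/3, and the value is (2)·(1/3) − 1 = -1/3.
For Column: with q = P(1), equating A's and B's payoffs gives 2q − 1 = −q ⇒ q = 1/3.

-1/3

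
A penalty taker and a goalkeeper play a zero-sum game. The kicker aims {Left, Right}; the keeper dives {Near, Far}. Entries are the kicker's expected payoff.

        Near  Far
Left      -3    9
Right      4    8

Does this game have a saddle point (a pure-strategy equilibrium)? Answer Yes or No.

Yes

Row minima: Left → -3, Right → 4; maximin = 4.
Column maxima: Near → 4, Far → 9; minimax = 4.
maximin = minimax = 4, so a saddle point exists.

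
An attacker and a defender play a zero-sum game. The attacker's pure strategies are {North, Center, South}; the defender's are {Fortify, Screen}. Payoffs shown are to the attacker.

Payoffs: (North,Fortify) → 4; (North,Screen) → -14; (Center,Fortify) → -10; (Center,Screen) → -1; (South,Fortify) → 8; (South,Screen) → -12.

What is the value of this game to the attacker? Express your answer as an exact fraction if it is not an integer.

-128/29

Row minima: North → -14, Center → -10, South → -12; maximin = -10.
Column maxima: Fortify → 8, Screen → -1; minimax = -1.
-10 ≠ -1, so there is no saddle point; optimal play is mixed.
North is strictly dominated by South, so the attacker never plays it.
On the remaining 2×2 (Center, South vs Fortify, Screen):
Let the attacker play Center with probability p. Expected payoff against Fortify: (-10)p + 8(1−p) = −18p + 8; against Screen: (-1)p + (-12)(1−p) = 11p − 12.
Setting these equal: −18p + 8 = 11p − 12 ⇒ −29p = -20 ⇒ p = 20/29, and the value is (-18)·(20/29) + 8 = -128/29.
For the defender: with q = P(Fortify), equating Center's and South's payoffs gives −9q − 1 = 20q − 12 ⇒ q = 11/29.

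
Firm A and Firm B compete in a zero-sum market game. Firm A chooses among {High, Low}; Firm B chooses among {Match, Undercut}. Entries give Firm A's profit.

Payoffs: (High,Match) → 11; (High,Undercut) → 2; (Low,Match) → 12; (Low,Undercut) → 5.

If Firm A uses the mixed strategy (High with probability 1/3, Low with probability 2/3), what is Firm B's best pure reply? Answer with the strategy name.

Undercut

If Firm B plays Match, Firm A's expected payoff is (1/3)·11 + (2/3)·12 = 35/3.
If Firm B plays Undercut, Firm A's expected payoff is (1/3)·2 + (2/3)·5 = 4.
Firm B minimizes Firm A's payoff; the smallest is 4, so the best response is Undercut.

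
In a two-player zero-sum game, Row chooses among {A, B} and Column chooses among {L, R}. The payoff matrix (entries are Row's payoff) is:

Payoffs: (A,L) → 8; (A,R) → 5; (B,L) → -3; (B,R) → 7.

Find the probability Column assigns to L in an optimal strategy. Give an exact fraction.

Row minima: A → 5, B → -3; maximin = 5.
Column maxima: L → 8, R → 7; minimax = 7.
5 ≠ 7, so there is no saddle point; optimal play is mixed.
Let Row play A with probability p. Expected payoff against L: 8p + (-3)(1−p) = 11p − 3; against R: 5p + 7(1−p) = −2p + 7.
Setting these equal: 11p − 3 = −2p + 7 ⇒ 13p = 10 ⇒ p = 10/13, and the value is (11)·(10/13) − 3 = 71/13.
For Column: with q = P(L), equating A's and B's payoffs gives 3q + 5 = −10q + 7 ⇒ q = 2/13.

2/13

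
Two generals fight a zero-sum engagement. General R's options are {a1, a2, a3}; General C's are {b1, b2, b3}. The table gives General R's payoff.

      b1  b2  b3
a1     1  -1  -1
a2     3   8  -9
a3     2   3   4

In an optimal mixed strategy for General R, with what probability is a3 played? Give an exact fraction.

Row minima: a1 → -1, a2 → -9, a3 → 2; maximin = 2.
Column maxima: b1 → 3, b2 → 8, b3 → 4; minimax = 3.
2 ≠ 3, so there is no saddle point; optimal play is mixed.
a1 is strictly dominated by a3, so General R never plays it.
With a1 eliminated, b2 is strictly dominated by b1 (it gives General R strictly more in every remaining row), so General C never plays it.
On the remaining 2×2 (a2, a3 vs b1, b3):
Let General R play a2 with probability p. Expected payoff against b1: 3p + 2(1−p) = p + 2; against b3: (-9)p + 4(1−p) = −13p + 4.
Setting these equal: p + 2 = −13p + 4 ⇒ 14p = 2 ⇒ p = 1/7, and the value is (1)·(1/7) + 2 = 15/7.
For General C: with q = P(b1), equating a2's and a3's payoffs gives 12q − 9 = −2q + 4 ⇒ q = 13/14.

6/7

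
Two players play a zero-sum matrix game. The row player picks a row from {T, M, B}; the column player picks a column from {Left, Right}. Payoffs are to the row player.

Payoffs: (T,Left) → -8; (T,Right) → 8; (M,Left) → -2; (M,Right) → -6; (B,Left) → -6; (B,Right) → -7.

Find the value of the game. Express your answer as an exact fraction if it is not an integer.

Row minima: T → -8, M → -6, B → -7; maximin = -6.
Column maxima: Left → -2, Right → 8; minimax = -2.
-6 ≠ -2, so there is no saddle point; optimal play is mixed.
B is strictly dominated by M, so the row player never plays it.
On the remaining 2×2 (T, M vs Left, Right):
Let the row player play T with probability p. Expected payoff against Left: (-8)p + (-2)(1−p) = −6p − 2; against Right: 8p + (-6)(1−p) = 14p − 6.
Setting these equal: −6p − 2 = 14p − 6 ⇒ −20p = -4 ⇒ p = 1/5, and the value is (-6)·(1/5) − 2 = -16/5.
For the column player: with q = P(Left), equating T's and M's payoffs gives −16q + 8 = 4q − 6 ⇒ q = 7/10.

-16/5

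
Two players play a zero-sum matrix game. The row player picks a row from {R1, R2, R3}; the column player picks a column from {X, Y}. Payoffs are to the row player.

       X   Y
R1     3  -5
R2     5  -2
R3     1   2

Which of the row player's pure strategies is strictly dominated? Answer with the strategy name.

R1

R2 gives a strictly higher payoff than R1 against every column: 5 > 3, -2 > -5.
So R1 is strictly dominated and the row player never plays it.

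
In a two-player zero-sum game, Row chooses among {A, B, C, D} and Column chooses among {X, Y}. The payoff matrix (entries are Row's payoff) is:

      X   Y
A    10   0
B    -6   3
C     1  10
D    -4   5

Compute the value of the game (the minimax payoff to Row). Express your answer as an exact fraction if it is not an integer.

100/19

Row minima: A → 0, B → -6, C → 1, D → -4; maximin = 1.
Column maxima: X → 10, Y → 10; minimax = 10.
1 ≠ 10, so there is no saddle point; optimal play is mixed.
B is strictly dominated by C, so Row never plays it.
D is strictly dominated by C, so Row never plays it.
On the remaining 2×2 (A, C vs X, Y):
Let Row play A with probability p. Expected payoff against X: 10p + 1(1−p) = 9p + 1; against Y: 0p + 10(1−p) = −10p + 10.
Setting these equal: 9p + 1 = −10p + 10 ⇒ 19p = 9 ⇒ p = 9/19, and the value is (9)·(9/19) + 1 = 100/19.
For Column: with q = P(X), equating A's and C's payoffs gives 10q = −9q + 10 ⇒ q = 10/19.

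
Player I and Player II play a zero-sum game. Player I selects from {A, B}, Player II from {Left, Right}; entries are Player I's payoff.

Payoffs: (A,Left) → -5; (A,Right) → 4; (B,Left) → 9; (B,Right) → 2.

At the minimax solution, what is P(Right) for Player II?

Row minima: A → -5, B → 2; maximin = 2.
Column maxima: Left → 9, Right → 4; minimax = 4.
2 ≠ 4, so there is no saddle point; optimal play is mixed.
Let Player I play A with probability p. Expected payoff against Left: (-5)p + 9(1−p) = −14p + 9; against Right: 4p + 2(1−p) = 2p + 2.
Setting these equal: −14p + 9 = 2p + 2 ⇒ −16p = -7 ⇒ p = 7/16, and the value is (-14)·(7/16) + 9 = 23/8.
For Player II: with q = P(Left), equating A's and B's payoffs gives −9q + 4 = 7q + 2 ⇒ q = 1/8.

7/8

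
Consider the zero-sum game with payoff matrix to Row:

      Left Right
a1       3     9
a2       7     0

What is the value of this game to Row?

63/13

Row minima: a1 → 3, a2 → 0; maximin = 3.
Column maxima: Left → 7, Right → 9; minimax = 7.
3 ≠ 7, so there is no saddle point; optimal play is mixed.
Let Row play a1 with probability p. Expected payoff against Left: 3p + 7(1−p) = −4p + 7; against Right: 9p + 0(1−p) = 9p.
Setting these equal: −4p + 7 = 9p ⇒ −13p = -7 ⇒ p = 7/13, and the value is (-4)·(7/13) + 7 = 63/13.
For Column: with q = P(Left), equating a1's and a2's payoffs gives −6q + 9 = 7q ⇒ q = 9/13.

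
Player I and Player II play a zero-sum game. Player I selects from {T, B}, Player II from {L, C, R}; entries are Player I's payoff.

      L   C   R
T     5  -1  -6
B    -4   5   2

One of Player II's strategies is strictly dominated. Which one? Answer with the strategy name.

C

R holds Player I's payoff strictly below C in every row: -6 < -1, 2 < 5.
So C is strictly dominated for Player II.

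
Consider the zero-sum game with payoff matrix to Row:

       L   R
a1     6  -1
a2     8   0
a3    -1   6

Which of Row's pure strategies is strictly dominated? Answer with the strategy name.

a2 gives a strictly higher payoff than a1 against every column: 8 > 6, 0 > -1.
So a1 is strictly dominated and Row never plays it.

a1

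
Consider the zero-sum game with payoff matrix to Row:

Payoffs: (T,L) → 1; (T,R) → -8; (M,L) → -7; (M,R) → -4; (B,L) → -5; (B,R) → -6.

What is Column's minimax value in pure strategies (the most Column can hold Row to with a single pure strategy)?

Column maxima: L → 1, R → -4.
The smallest of these is -4.

-4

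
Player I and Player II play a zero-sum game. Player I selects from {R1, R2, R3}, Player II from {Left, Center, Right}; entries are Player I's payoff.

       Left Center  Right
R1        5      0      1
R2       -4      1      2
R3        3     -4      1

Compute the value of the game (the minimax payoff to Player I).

1/2

Row minima: R1 → 0, R2 → -4, R3 → -4; maximin = 0.
Column maxima: Left → 5, Center → 1, Right → 2; minimax = 1.
0 ≠ 1, so there is no saddle point; optimal play is mixed.
Right is strictly dominated by Center (it gives Player I strictly more in every row), so Player II never plays it.
With Right eliminated, R3 is strictly dominated by R1 (R1 gives Player I strictly more in every remaining column), so Player I never plays it.
On the remaining 2×2 (R1, R2 vs Left, Center):
Let Player I play R1 with probability p. Expected payoff against Left: 5p + (-4)(1−p) = 9p − 4; against Center: 0p + 1(1−p) = −p + 1.
Setting these equal: 9p − 4 = −p + 1 ⇒ 10p = 5 ⇒ p = 1/2, and the value is (9)·(1/2) − 4 = 1/2.
For Player II: with q = P(Left), equating R1's and R2's payoffs gives 5q = −5q + 1 ⇒ q = 1/10.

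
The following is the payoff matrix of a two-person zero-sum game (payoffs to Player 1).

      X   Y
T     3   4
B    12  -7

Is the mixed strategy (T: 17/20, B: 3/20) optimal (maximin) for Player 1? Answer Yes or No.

Against X this mix gives (17/20)·3 + (3/20)·12 = 87/20.
Against Y this mix gives (17/20)·4 + (3/20)·(-7) = 47/20.
Player 2 will play Y, holding Player 1 to 47/20. Shifting weight toward the row that does better against Y would raise this floor (the equalizing mix achieves 69/20 against both Y and X), so the proposed strategy is not optimal.

No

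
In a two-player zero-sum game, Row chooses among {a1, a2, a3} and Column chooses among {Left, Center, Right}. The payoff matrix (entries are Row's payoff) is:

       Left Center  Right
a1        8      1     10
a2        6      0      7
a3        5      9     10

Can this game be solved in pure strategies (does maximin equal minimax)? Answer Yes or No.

Row minima: a1 → 1, a2 → 0, a3 → 5; maximin = 5.
Column maxima: Left → 8, Center → 9, Right → 10; minimax = 8.
5 ≠ 8, so no pure-strategy equilibrium exists.

No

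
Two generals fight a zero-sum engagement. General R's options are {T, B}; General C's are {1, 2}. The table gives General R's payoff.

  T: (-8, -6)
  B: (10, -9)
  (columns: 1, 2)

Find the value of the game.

Row minima: T → -8, B → -9; maximin = -8.
Column maxima: 1 → 10, 2 → -6; minimax = -6.
-8 ≠ -6, so there is no saddle point; optimal play is mixed.
Let General R play T with probability p. Expected payoff against 1: (-8)p + 10(1−p) = −18p + 10; against 2: (-6)p + (-9)(1−p) = 3p − 9.
Setting these equal: −18p + 10 = 3p − 9 ⇒ −21p = -19 ⇒ p = 19/21, and the value is (-18)·(19/21) + 10 = -44/7.
For General C: with q = P(1), equating T's and B's payoffs gives −2q − 6 = 19q − 9 ⇒ q = 1/7.

-44/7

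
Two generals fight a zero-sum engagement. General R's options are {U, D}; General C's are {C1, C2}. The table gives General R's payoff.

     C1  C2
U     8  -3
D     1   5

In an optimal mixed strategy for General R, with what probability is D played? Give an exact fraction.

Row minima: U → -3, D → 1; maximin = 1.
Column maxima: C1 → 8, C2 → 5; minimax = 5.
1 ≠ 5, so there is no saddle point; optimal play is mixed.
Let General R play U with probability p. Expected payoff against C1: 8p + 1(1−p) = 7p + 1; against C2: (-3)p + 5(1−p) = −8p + 5.
Setting these equal: 7p + 1 = −8p + 5 ⇒ 15p = 4 ⇒ p = 4/15, and the value is (7)·(4/15) + 1 = 43/15.
For General C: with q = P(C1), equating U's and D's payoffs gives 11q − 3 = −4q + 5 ⇒ q = 8/15.

11/15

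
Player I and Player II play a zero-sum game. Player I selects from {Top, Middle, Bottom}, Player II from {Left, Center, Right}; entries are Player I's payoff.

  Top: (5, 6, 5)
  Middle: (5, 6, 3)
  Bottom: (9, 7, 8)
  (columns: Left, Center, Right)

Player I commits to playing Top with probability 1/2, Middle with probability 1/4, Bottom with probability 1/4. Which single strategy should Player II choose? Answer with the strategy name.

Right

If Player II plays Left, Player I's expected payoff is (1/2)·5 + (1/4)·5 + (1/4)·9 = 6.
If Player II plays Center, Player I's expected payoff is (1/2)·6 + (1/4)·6 + (1/4)·7 = 25/4.
If Player II plays Right, Player I's expected payoff is (1/2)·5 + (1/4)·3 + (1/4)·8 = 21/4.
Player II minimizes Player I's payoff; the smallest is 21/4, so the best response is Right.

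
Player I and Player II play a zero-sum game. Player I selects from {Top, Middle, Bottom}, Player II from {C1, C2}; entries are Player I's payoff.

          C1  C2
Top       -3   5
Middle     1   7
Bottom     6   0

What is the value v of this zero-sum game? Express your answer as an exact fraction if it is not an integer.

Row minima: Top → -3, Middle → 1, Bottom → 0; maximin = 1.
Column maxima: C1 → 6, C2 → 7; minimax = 6.
1 ≠ 6, so there is no saddle point; optimal play is mixed.
Top is strictly dominated by Middle, so Player I never plays it.
On the remaining 2×2 (Middle, Bottom vs C1, C2):
Let Player I play Middle with probability p. Expected payoff against C1: 1p + 6(1−p) = −5p + 6; against C2: 7p + 0(1−p) = 7p.
Setting these equal: −5p + 6 = 7p ⇒ −12p = -6 ⇒ p = 1/2, and the value is (-5)·(1/2) + 6 = 7/2.
For Player II: with q = P(C1), equating Middle's and Bottom's payoffs gives −6q + 7 = 6q ⇒ q = 7/12.

7/2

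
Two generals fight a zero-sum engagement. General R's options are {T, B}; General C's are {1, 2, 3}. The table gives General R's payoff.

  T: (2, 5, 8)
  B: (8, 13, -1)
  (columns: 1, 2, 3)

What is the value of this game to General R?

Row minima: T → 2, B → -1; maximin = 2.
Column maxima: 1 → 8, 2 → 13, 3 → 8; minimax = 8.
2 ≠ 8, so there is no saddle point; optimal play is mixed.
2 is strictly dominated by 1 (it gives General R strictly more in every row), so General C never plays it.
On the remaining 2×2 (T, B vs 1, 3):
Let General R play T with probability p. Expected payoff against 1: 2p + 8(1−p) = −6p + 8; against 3: 8p + (-1)(1−p) = 9p − 1.
Setting these equal: −6p + 8 = 9p − 1 ⇒ −15p = -9 ⇒ p = 3/5, and the value is (-6)·(3/5) + 8 = 22/5.
For General C: with q = P(1), equating T's and B's payoffs gives −6q + 8 = 9q − 1 ⇒ q = 3/5.

22/5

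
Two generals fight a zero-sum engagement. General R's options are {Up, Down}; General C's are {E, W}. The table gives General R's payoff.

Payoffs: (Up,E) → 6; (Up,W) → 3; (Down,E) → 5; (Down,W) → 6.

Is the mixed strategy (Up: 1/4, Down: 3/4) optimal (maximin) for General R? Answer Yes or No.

Against E this mix gives (1/4)·6 + (3/4)·5 = 21/4.
Against W this mix gives (1/4)·3 + (3/4)·6 = 21/4.
All of General C's active replies (E, W) yield 21/4, and no column does worse for General R. The mix makes General C indifferent and guarantees 21/4, so it is optimal.

Yes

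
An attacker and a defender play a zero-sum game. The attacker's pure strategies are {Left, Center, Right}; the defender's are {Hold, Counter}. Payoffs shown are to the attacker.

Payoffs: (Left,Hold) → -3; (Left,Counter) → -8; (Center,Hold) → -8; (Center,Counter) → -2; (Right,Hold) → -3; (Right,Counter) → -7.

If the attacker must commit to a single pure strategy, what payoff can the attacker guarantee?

-7

Row minima: Left → -8, Center → -8, Right → -7.
The best of these is -7.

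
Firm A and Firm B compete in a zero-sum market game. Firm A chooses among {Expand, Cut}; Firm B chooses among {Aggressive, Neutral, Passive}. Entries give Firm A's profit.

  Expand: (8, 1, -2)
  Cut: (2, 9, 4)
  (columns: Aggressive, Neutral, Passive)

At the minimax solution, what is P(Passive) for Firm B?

Row minima: Expand → -2, Cut → 2; maximin = 2.
Column maxima: Aggressive → 8, Neutral → 9, Passive → 4; minimax = 4.
2 ≠ 4, so there is no saddle point; optimal play is mixed.
Neutral is strictly dominated by Passive (it gives Firm A strictly more in every row), so Firm B never plays it.
On the remaining 2×2 (Expand, Cut vs Aggressive, Passive):
Let Firm A play Expand with probability p. Expected payoff against Aggressive: 8p + 2(1−p) = 6p + 2; against Passive: (-2)p + 4(1−p) = −6p + 4.
Setting these equal: 6p + 2 = −6p + 4 ⇒ 12p = 2 ⇒ p = 1/6, and the value is (6)·(1/6) + 2 = 3.
For Firm B: with q = P(Aggressive), equating Expand's and Cut's payoffs gives 10q − 2 = −2q + 4 ⇒ q = 1/2.

1/2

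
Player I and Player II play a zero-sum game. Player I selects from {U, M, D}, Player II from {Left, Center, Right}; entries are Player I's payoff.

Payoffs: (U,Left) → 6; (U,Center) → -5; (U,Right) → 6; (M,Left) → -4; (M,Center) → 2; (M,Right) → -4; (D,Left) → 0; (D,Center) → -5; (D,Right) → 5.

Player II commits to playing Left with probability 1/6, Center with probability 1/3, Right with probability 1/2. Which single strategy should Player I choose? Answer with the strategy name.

Expected payoff of U: (1/6)·6 + (1/3)·(-5) + (1/2)·6 = 7/3.
Expected payoff of M: (1/6)·(-4) + (1/3)·2 + (1/2)·(-4) = -2.
Expected payoff of D: (1/6)·0 + (1/3)·(-5) + (1/2)·5 = 5/6.
The largest is 7/3, so Player I's best response is U.

U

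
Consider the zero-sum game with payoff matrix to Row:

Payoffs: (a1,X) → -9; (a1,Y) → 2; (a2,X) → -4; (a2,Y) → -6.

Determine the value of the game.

-62/13

Row minima: a1 → -9, a2 → -6; maximin = -6.
Column maxima: X → -4, Y → 2; minimax = -4.
-6 ≠ -4, so there is no saddle point; optimal play is mixed.
Let Row play a1 with probability p. Expected payoff against X: (-9)p + (-4)(1−p) = −5p − 4; against Y: 2p + (-6)(1−p) = 8p − 6.
Setting these equal: −5p − 4 = 8p − 6 ⇒ −13p = -2 ⇒ p = 2/13, and the value is (-5)·(2/13) − 4 = -62/13.
For Column: with q = P(X), equating a1's and a2's payoffs gives −11q + 2 = 2q − 6 ⇒ q = 8/13.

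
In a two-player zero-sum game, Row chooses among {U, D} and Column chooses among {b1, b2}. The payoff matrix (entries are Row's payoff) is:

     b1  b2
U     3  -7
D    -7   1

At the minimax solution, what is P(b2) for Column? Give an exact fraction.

5/9

Row minima: U → -7, D → -7; maximin = -7.
Column maxima: b1 → 3, b2 → 1; minimax = 1.
-7 ≠ 1, so there is no saddle point; optimal play is mixed.
Let Row play U with probability p. Expected payoff against b1: 3p + (-7)(1−p) = 10p − 7; against b2: (-7)p + 1(1−p) = −8p + 1.
Setting these equal: 10p − 7 = −8p + 1 ⇒ 18p = 8 ⇒ p = 4/9, and the value is (10)·(4/9) − 7 = -23/9.
For Column: with q = P(b1), equating U's and D's payoffs gives 10q − 7 = −8q + 1 ⇒ q = 4/9.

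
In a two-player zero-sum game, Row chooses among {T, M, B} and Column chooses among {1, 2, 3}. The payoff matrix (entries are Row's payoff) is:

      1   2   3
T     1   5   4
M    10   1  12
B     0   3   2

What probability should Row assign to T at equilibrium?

9/13

Row minima: T → 1, M → 1, B → 0; maximin = 1.
Column maxima: 1 → 10, 2 → 5, 3 → 12; minimax = 5.
1 ≠ 5, so there is no saddle point; optimal play is mixed.
B is strictly dominated by T, so Row never plays it.
3 is strictly dominated by 1 (it gives Row strictly more in every row), so Column never plays it.
On the remaining 2×2 (T, M vs 1, 2):
Let Row play T with probability p. Expected payoff against 1: 1p + 10(1−p) = −9p + 10; against 2: 5p + 1(1−p) = 4p + 1.
Setting these equal: −9p + 10 = 4p + 1 ⇒ −13p = -9 ⇒ p = 9/13, and the value is (-9)·(9/13) + 10 = 49/13.
For Column: with q = P(1), equating T's and M's payoffs gives −4q + 5 = 9q + 1 ⇒ q = 4/13.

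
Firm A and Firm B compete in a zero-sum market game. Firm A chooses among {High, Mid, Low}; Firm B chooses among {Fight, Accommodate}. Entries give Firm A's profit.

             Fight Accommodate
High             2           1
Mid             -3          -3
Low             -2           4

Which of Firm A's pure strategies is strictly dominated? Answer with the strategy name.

High gives a strictly higher payoff than Mid against every column: 2 > -3, 1 > -3.
So Mid is strictly dominated and Firm A never plays it.

Mid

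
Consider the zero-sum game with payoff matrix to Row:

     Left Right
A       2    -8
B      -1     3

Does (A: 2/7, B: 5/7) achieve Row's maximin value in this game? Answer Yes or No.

Against Left this mix gives (2/7)·2 + (5/7)·(-1) = -1/7.
Against Right this mix gives (2/7)·(-8) + (5/7)·3 = -1/7.
All of Column's active replies (Left, Right) yield -1/7, and no column does worse for Row. The mix makes Column indifferent and guarantees -1/7, so it is optimal.

Yes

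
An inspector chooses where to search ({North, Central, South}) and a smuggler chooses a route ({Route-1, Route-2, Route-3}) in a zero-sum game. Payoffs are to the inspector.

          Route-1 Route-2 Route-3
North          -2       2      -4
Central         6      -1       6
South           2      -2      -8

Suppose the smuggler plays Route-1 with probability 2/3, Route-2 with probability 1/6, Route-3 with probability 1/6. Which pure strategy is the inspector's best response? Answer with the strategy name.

Central

Expected payoff of North: (2/3)·(-2) + (1/6)·2 + (1/6)·(-4) = -5/3.
Expected payoff of Central: (2/3)·6 + (1/6)·(-1) + (1/6)·6 = 29/6.
Expected payoff of South: (2/3)·2 + (1/6)·(-2) + (1/6)·(-8) = -1/3.
The largest is 29/6, so the inspector's best response is Central.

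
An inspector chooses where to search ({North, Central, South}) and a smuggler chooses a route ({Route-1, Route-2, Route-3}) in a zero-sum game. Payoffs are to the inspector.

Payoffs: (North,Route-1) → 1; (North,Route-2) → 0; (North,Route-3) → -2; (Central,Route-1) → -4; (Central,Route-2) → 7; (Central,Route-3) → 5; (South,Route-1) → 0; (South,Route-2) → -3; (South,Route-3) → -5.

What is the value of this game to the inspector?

-1/4

Row minima: North → -2, Central → -4, South → -5; maximin = -2.
Column maxima: Route-1 → 1, Route-2 → 7, Route-3 → 5; minimax = 1.
-2 ≠ 1, so there is no saddle point; optimal play is mixed.
South is strictly dominated by North, so the inspector never plays it.
Route-2 is strictly dominated by Route-3 (it gives the inspector strictly more in every row), so the smuggler never plays it.
On the remaining 2×2 (North, Central vs Route-1, Route-3):
Let the inspector play North with probability p. Expected payoff against Route-1: 1p + (-4)(1−p) = 5p − 4; against Route-3: (-2)p + 5(1−p) = −7p + 5.
Setting these equal: 5p − 4 = −7p + 5 ⇒ 12p = 9 ⇒ p = 3/4, and the value is (5)·(3/4) − 4 = -1/4.
For the smuggler: with q = P(Route-1), equating North's and Central's payoffs gives 3q − 2 = −9q + 5 ⇒ q = 7/12.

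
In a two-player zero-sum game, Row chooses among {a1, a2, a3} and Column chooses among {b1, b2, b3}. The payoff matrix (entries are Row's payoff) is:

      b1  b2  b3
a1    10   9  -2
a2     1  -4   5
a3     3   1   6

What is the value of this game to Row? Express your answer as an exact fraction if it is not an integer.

Row minima: a1 → -2, a2 → -4, a3 → 1; maximin = 1.
Column maxima: b1 → 10, b2 → 9, b3 → 6; minimax = 6.
1 ≠ 6, so there is no saddle point; optimal play is mixed.
a2 is strictly dominated by a3, so Row never plays it.
b1 is strictly dominated by b2 (it gives Row strictly more in every row), so Column never plays it.
On the remaining 2×2 (a1, a3 vs b2, b3):
Let Row play a1 with probability p. Expected payoff against b2: 9p + 1(1−p) = 8p + 1; against b3: (-2)p + 6(1−p) = −8p + 6.
Setting these equal: 8p + 1 = −8p + 6 ⇒ 16p = 5 ⇒ p = 5/16, and the value is (8)·(5/16) + 1 = 7/2.
For Column: with q = P(b2), equating a1's and a3's payoffs gives 11q − 2 = −5q + 6 ⇒ q = 1/2.

7/2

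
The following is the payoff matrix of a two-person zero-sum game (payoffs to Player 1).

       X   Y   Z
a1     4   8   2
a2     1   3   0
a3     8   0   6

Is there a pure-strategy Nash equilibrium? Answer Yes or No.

Row minima: a1 → 2, a2 → 0, a3 → 0; maximin = 2.
Column maxima: X → 8, Y → 8, Z → 6; minimax = 6.
2 ≠ 6, so no pure-strategy equilibrium exists.

No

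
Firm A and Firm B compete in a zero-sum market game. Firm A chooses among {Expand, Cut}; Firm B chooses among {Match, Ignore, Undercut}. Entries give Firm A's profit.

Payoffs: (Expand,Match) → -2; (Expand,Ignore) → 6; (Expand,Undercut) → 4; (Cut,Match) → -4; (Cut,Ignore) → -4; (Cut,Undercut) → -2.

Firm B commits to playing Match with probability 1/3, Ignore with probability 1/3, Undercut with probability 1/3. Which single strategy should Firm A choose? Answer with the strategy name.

Expected payoff of Expand: (1/3)·(-2) + (1/3)·6 + (1/3)·4 = 8/3.
Expected payoff of Cut: (1/3)·(-4) + (1/3)·(-4) + (1/3)·(-2) = -10/3.
The largest is 8/3, so Firm A's best response is Expand.

Expand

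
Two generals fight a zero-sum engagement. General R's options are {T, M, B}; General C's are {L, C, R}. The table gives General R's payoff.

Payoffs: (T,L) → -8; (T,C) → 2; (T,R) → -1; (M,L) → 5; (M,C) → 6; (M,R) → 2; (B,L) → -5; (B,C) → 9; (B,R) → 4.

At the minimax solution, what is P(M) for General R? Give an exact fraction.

Row minima: T → -8, M → 2, B → -5; maximin = 2.
Column maxima: L → 5, C → 9, R → 4; minimax = 4.
2 ≠ 4, so there is no saddle point; optimal play is mixed.
T is strictly dominated by M, so General R never plays it.
C is strictly dominated by L (it gives General R strictly more in every row), so General C never plays it.
On the remaining 2×2 (M, B vs L, R):
Let General R play M with probability p. Expected payoff against L: 5p + (-5)(1−p) = 10p − 5; against R: 2p + 4(1−p) = −2p + 4.
Setting these equal: 10p − 5 = −2p + 4 ⇒ 12p = 9 ⇒ p = 3/4, and the value is (10)·(3/4) − 5 = 5/2.
For General C: with q = P(L), equating M's and B's payoffs gives 3q + 2 = −9q + 4 ⇒ q = 1/6.

3/4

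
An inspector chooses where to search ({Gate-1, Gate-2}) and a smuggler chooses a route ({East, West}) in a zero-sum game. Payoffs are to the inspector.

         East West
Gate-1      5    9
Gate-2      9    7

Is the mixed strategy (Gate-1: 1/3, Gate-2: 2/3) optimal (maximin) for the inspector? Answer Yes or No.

Yes

Against East this mix gives (1/3)·5 + (2/3)·9 = 23/3.
Against West this mix gives (1/3)·9 + (2/3)·7 = 23/3.
All of the smuggler's active replies (East, West) yield 23/3, and no column does worse for the inspector. The mix makes the smuggler indifferent and guarantees 23/3, so it is optimal.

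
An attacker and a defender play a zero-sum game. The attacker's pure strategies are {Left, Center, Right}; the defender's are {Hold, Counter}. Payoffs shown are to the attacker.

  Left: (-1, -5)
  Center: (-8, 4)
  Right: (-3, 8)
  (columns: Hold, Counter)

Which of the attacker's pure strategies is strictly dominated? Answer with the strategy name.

Center

Right gives a strictly higher payoff than Center against every column: -3 > -8, 8 > 4.
So Center is strictly dominated and the attacker never plays it.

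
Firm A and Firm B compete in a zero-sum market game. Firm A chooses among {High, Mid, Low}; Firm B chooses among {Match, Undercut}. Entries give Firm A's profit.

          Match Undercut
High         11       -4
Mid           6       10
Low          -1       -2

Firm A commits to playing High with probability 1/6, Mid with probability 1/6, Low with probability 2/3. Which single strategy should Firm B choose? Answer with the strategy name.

If Firm B plays Match, Firm A's expected payoff is (1/6)·11 + (1/6)·6 + (2/3)·(-1) = 13/6.
If Firm B plays Undercut, Firm A's expected payoff is (1/6)·(-4) + (1/6)·10 + (2/3)·(-2) = -1/3.
Firm B minimizes Firm A's payoff; the smallest is -1/3, so the best response is Undercut.

Undercut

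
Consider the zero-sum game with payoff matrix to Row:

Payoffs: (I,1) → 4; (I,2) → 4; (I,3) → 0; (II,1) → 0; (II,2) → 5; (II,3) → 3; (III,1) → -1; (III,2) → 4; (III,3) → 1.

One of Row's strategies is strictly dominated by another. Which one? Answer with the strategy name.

II gives a strictly higher payoff than III against every column: 0 > -1, 5 > 4, 3 > 1.
So III is strictly dominated and Row never plays it.

III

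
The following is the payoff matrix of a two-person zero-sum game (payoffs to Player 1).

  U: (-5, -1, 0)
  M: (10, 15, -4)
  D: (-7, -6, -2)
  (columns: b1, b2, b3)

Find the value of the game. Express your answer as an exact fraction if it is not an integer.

Row minima: U → -5, M → -4, D → -7; maximin = -4.
Column maxima: b1 → 10, b2 → 15, b3 → 0; minimax = 0.
-4 ≠ 0, so there is no saddle point; optimal play is mixed.
D is strictly dominated by U, so Player 1 never plays it.
b2 is strictly dominated by b1 (it gives Player 1 strictly more in every row), so Player 2 never plays it.
On the remaining 2×2 (U, M vs b1, b3):
Let Player 1 play U with probability p. Expected payoff against b1: (-5)p + 10(1−p) = −15p + 10; against b3: 0p + (-4)(1−p) = 4p − 4.
Setting these equal: −15p + 10 = 4p − 4 ⇒ −19p = -14 ⇒ p = 14/19, and the value is (-15)·(14/19) + 10 = -20/19.
For Player 2: with q = P(b1), equating U's and M's payoffs gives −5q = 14q − 4 ⇒ q = 4/19.

-20/19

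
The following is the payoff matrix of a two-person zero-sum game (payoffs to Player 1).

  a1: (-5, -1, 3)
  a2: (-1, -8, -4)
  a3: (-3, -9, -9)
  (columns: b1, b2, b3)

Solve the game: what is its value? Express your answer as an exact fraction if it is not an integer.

Row minima: a1 → -5, a2 → -8, a3 → -9; maximin = -5.
Column maxima: b1 → -1, b2 → -1, b3 → 3; minimax = -1.
-5 ≠ -1, so there is no saddle point; optimal play is mixed.
a3 is strictly dominated by a2, so Player 1 never plays it.
With a3 eliminated, b3 is strictly dominated by b2 (it gives Player 1 strictly more in every remaining row), so Player 2 never plays it.
On the remaining 2×2 (a1, a2 vs b1, b2):
Let Player 1 play a1 with probability p. Expected payoff against b1: (-5)p + (-1)(1−p) = −4p − 1; against b2: (-1)p + (-8)(1−p) = 7p − 8.
Setting these equal: −4p − 1 = 7p − 8 ⇒ −11p = -7 ⇒ p = 7/11, and the value is (-4)·(7/11) − 1 = -39/11.
For Player 2: with q = P(b1), equating a1's and a2's payoffs gives −4q − 1 = 7q − 8 ⇒ q = 7/11.

-39/11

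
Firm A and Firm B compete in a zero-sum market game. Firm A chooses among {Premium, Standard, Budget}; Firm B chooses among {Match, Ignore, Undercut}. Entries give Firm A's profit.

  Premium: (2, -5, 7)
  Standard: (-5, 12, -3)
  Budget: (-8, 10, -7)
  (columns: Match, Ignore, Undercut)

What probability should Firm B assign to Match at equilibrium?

17/24

Row minima: Premium → -5, Standard → -5, Budget → -8; maximin = -5.
Column maxima: Match → 2, Ignore → 12, Undercut → 7; minimax = 2.
-5 ≠ 2, so there is no saddle point; optimal play is mixed.
Budget is strictly dominated by Standard, so Firm A never plays it.
Undercut is strictly dominated by Match (it gives Firm A strictly more in every row), so Firm B never plays it.
On the remaining 2×2 (Premium, Standard vs Match, Ignore):
Let Firm A play Premium with probability p. Expected payoff against Match: 2p + (-5)(1−p) = 7p − 5; against Ignore: (-5)p + 12(1−p) = −17p + 12.
Setting these equal: 7p − 5 = −17p + 12 ⇒ 24p = 17 ⇒ p = 17/24, and the value is (7)·(17/24) − 5 = -1/24.
For Firm B: with q = P(Match), equating Premium's and Standard's payoffs gives 7q − 5 = −17q + 12 ⇒ q = 17/24.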